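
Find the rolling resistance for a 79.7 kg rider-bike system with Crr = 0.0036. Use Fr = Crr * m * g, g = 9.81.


m * g = 79.7 * 9.81 = 781.857 N
Fr = 0.0036 * 781.857 = 2.815 N

2.815 N


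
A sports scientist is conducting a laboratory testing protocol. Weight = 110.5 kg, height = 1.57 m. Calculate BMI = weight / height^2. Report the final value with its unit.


height^2 = 1.57^2 = 2.4649
BMI = 110.5 / 2.4649 = 44.83 kg/m^2

44.83 kg/m^2


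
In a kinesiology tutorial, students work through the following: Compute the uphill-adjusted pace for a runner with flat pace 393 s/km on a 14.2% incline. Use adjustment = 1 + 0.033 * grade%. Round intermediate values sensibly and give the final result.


Adjustment factor = 1 + 0.033 * 14.2 = 1.4686
Grade-adjusted pace = 393 * 1.4686 = 577.16 s/km

577.16 s/km


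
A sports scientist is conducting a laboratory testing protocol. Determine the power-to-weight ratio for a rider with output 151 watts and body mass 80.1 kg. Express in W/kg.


P/W = 151 / 80.1 = 1.885 W/kg

1.885 W/kg


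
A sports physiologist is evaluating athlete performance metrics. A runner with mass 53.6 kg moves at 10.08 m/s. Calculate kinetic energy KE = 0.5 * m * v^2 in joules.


v^2 = 10.08^2 = 101.6064
KE = 0.5 * 53.6 * 101.6064
= 2723.05 J

2723.05 J


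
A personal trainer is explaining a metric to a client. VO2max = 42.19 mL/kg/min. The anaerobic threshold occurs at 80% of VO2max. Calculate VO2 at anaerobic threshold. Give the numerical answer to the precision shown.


AT fraction = 80 / 100 = 0.8
AT VO2 = 42.19 * 0.8
= 33.75 mL/kg/min

33.75 mL/kg/min


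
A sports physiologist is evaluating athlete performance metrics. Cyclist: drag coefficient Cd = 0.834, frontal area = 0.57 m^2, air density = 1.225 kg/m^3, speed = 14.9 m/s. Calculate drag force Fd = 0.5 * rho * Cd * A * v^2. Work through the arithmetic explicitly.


v^2 = 14.9^2 = 222.01
Fd = 0.5 * 1.225 * 0.834 * 0.57 * 222.01
= 64.643 N

64.643 N


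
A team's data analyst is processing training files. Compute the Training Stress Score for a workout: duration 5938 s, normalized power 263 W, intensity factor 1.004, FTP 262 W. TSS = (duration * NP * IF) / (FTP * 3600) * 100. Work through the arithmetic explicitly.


Product = 5938 * 263 * 1.004 = 1567940.776
Base = 262 * 3600 = 943200
TSS = 1567940.776 / 943200 * 100 = 166.24

166.24 TSS


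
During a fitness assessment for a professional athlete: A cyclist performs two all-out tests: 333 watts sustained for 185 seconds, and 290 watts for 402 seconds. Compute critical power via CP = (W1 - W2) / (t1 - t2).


W1 = P1 * t1 = 333 * 185 = 61605 J
W2 = P2 * t2 = 290 * 402 = 116580 J
CP = (61605 - 116580) / (185 - 402)
= 253.34 W

253.34 W


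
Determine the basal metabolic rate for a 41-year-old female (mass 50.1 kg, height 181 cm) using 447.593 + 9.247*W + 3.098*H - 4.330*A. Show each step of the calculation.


BMR = 447.593 + 9.247*50.1 + 3.098*181 - 4.330*41
= 1294.08 kcal/day

1294.08 kcal/day


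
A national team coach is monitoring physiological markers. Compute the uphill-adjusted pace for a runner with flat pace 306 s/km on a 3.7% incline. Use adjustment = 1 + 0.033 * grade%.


Adjustment factor = 1 + 0.033 * 3.7 = 1.1221
Grade-adjusted pace = 306 * 1.1221 = 343.36 s/km

343.36 s/km


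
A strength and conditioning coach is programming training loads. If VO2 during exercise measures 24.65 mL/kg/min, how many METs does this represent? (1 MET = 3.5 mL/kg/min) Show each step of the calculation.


METs = VO2 / 3.5 = 24.65 / 3.5 = 7.04

7.04 METs


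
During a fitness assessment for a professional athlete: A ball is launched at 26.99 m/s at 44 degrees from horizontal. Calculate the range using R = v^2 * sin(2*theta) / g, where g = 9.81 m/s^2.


sin(2 * 44) = sin(88) = 0.999391
v^2 = 26.99^2 = 728.4601
R = 728.4601 * 0.999391 / 9.81
= 74.212 m

74.212 m


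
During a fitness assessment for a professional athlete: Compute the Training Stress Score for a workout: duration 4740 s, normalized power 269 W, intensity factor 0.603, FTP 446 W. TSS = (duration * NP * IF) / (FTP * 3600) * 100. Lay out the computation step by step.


Product = 4740 * 269 * 0.603 = 768861.18
Base = 446 * 3600 = 1605600
TSS = 768861.18 / 1605600 * 100 = 47.89

47.89 TSS


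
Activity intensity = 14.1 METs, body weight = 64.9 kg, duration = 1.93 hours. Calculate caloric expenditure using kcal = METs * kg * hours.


kcal = 14.1 * 64.9 * 1.93
= 915.09 * 1.93
= 1766.12 kcal

1766.12 kcal


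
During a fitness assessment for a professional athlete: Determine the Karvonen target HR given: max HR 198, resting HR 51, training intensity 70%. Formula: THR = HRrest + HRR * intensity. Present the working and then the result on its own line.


HRR = HRmax - HRrest = 198 - 51 = 147
THR = 51 + 147 * 0.7
= 153.9 bpm

153.9 bpm


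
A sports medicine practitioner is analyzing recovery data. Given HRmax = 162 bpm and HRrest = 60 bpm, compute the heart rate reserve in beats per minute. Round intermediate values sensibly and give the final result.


Heart rate reserve = maximum HR minus resting HR
HRR = 162 - 60 = 102 bpm

102 bpm


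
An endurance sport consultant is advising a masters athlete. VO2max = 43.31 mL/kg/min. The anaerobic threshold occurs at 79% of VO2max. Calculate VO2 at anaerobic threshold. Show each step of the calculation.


AT fraction = 79 / 100 = 0.79
AT VO2 = 43.31 * 0.79
= 34.21 mL/kg/min

34.21 mL/kg/min


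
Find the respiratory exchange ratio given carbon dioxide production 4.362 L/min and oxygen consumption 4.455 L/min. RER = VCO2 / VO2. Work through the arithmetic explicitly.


VCO2 = 4.362 L/min
VO2 = 4.455 L/min
RER = 4.362 / 4.455 = 0.9791

0.9791


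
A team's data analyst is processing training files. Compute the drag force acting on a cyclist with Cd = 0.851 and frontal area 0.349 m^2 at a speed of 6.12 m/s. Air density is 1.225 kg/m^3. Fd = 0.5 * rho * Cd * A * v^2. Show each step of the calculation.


Step 1: v^2 = 37.4544
Step 2: Fd = 0.5 * 1.225 * 0.851 * 0.349 * 37.4544
= 6.813 N

6.813 N


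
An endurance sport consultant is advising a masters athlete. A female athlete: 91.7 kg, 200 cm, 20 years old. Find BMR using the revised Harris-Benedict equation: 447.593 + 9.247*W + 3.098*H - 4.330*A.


Intercept = 447.593
Weight contribution = 9.247 * 91.7 = 847.9499
Height contribution = 3.098 * 200 = 619.6
Age contribution = 4.33 * 20 = 86.6
BMR = 447.593 + 847.9499 + 619.6 - 86.6
= 1828.54 kcal/day

1828.54 kcal/day


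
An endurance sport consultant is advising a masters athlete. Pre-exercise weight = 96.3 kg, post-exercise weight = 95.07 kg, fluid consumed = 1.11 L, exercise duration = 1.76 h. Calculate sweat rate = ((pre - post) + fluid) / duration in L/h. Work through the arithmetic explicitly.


Weight loss = 96.3 - 95.07 = 1.23 kg (approx L)
Total sweat = 1.23 + 1.11 = 2.34 L
Sweat rate = 2.34 / 1.76 = 1.33 L/h

1.33 L/h


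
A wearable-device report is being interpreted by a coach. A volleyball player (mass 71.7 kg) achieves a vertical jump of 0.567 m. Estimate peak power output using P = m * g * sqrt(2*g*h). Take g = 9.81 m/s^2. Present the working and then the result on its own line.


2 * g * h = 2 * 9.81 * 0.567 = 11.12454
sqrt(11.12454) = 3.335347 m/s
P = 71.7 * 9.81 * 3.335347 = 2346.01 W

2346.01 W


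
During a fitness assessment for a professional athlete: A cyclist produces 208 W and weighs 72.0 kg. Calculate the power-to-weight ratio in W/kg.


P/W = power / mass
= 208 / 72.0
= 2.889 W/kg

2.889 W/kg


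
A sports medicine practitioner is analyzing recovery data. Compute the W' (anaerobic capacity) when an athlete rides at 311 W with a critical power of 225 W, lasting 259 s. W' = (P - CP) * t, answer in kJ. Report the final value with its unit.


Above-CP power = 86 W
Duration = 259 s
W' = 86 * 259 = 22274 J
Convert: 22274 / 1000 = 22.274 kJ

22.274 kJ


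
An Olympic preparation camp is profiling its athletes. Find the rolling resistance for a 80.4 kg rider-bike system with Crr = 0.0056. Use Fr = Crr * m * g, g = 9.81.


m * g = 80.4 * 9.81 = 788.724 N
Fr = 0.0056 * 788.724 = 4.417 N

4.417 N


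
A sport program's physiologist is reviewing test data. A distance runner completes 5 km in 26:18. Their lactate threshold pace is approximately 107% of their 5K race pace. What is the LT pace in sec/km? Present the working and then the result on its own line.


Convert to seconds: 26 min 18 s = 1578 s
Pace per km = 1578 / 5 = 315.6 s/km
LT pace = 315.6 * 1.07 = 337.69 s/km

337.69 s/km


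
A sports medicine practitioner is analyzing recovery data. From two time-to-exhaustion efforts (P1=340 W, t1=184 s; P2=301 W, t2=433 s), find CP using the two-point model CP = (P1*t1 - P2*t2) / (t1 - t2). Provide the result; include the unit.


Work in trial 1 = 62560 J
Work in trial 2 = 130333 J
Delta work = -67773 J
Delta time = -249 s
CP = -67773 / -249 = 272.18 W

272.18 W


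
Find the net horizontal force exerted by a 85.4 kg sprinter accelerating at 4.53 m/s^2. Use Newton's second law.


Newton's second law: F = m * a
F = 85.4 * 4.53 = 386.86 N

386.86 N


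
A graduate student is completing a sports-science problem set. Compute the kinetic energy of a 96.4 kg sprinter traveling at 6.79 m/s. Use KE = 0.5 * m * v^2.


Velocity squared = 46.1041
KE = 0.5 * 96.4 * 46.1041 = 2222.22 J

2222.22 J


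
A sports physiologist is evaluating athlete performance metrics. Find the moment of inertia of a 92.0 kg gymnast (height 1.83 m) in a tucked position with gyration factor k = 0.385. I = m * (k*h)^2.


Radius of gyration = 0.385 * 1.83 = 0.70455 m
I = 92.0 * 0.70455^2
= 92.0 * 0.496391
= 45.668 kg*m^2

45.668 kg*m^2


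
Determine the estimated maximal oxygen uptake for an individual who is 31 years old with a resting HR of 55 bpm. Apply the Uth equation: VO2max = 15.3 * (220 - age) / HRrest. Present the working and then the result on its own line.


HRmax = 220 - 31 = 189
VO2max = 15.3 * (189 / 55)
= 15.3 * 3.4364
= 52.58 mL/kg/min

52.58 mL/kg/min


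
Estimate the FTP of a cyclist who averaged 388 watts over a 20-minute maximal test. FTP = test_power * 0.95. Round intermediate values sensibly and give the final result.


FTP = 388 * 0.95 = 368.6 W

368.6 W


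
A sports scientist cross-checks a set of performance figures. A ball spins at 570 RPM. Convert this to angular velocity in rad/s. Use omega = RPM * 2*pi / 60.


omega = 570 * 2 * pi / 60
= 570 * 6.28318531 / 60
= 3581.416 / 60
= 59.69 rad/s

59.69 rad/s


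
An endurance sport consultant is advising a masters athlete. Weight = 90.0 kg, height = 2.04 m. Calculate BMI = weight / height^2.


height^2 = 2.04^2 = 4.1616
BMI = 90.0 / 4.1616 = 21.63 kg/m^2

21.63 kg/m^2


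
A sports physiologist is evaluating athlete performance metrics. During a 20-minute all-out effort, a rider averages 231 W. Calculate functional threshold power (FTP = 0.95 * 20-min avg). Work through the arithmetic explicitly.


FTP = 0.95 * 231
= 219.45 W

219.45 W


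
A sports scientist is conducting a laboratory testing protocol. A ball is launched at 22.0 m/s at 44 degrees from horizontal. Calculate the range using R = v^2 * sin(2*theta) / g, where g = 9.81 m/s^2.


sin(2 * 44) = sin(88) = 0.999391
v^2 = 22.0^2 = 484.0
R = 484.0 * 0.999391 / 9.81
= 49.307 m

49.307 m


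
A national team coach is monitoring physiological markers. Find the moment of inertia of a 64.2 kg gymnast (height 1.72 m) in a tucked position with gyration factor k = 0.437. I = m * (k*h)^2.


Radius of gyration = 0.437 * 1.72 = 0.75164 m
I = 64.2 * 0.75164^2
= 64.2 * 0.564963
= 36.271 kg*m^2

36.271 kg*m^2


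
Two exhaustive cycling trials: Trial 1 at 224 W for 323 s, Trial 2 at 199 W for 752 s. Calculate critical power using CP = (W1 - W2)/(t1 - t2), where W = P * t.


W1 = 224 * 323 = 72352 J
W2 = 199 * 752 = 149648 J
CP = (72352 - 149648) / (323 - 752)
= -77296 / -429
= 180.18 W

180.18 W


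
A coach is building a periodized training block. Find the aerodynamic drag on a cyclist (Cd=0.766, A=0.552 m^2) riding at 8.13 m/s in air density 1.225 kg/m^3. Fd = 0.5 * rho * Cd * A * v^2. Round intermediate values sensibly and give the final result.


Fd = 0.5 * 1.225 * 0.766 * 0.552 * 8.13^2
= 0.5 * 1.225 * 0.766 * 0.552 * 66.0969
= 17.118 N

17.118 N


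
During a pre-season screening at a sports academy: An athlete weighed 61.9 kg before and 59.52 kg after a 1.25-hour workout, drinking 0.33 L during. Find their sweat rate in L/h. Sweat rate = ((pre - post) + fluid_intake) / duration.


Body mass change = 2.38 kg
Total sweat loss = 2.38 + 0.33 = 2.71 L
Rate = 2.71 / 1.25 = 2.168 L/h

2.168 L/h


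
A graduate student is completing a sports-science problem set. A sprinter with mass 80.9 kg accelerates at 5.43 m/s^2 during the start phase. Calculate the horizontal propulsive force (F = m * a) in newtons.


F = m * a
= 80.9 * 5.43
= 439.29 N

439.29 N


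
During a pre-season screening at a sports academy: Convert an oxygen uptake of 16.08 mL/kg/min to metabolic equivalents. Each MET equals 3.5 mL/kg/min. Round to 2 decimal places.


One MET = 3.5 mL/kg/min
Number of METs = 16.08 / 3.5
= 4.59 METs

4.59 METs


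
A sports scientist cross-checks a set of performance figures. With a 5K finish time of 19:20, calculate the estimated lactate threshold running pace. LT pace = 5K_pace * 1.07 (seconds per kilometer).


Race duration = 1160 s for 5 km
Average pace = 1160 / 5 = 232.0 s/km
LT pace = 232.0 * 1.07
= 248.24 s/km

248.24 s/km


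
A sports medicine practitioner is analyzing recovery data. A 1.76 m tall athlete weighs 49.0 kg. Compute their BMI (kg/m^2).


height^2 = 3.0976 m^2
BMI = 49.0 / 3.0976 = 15.82 kg/m^2

15.82 kg/m^2


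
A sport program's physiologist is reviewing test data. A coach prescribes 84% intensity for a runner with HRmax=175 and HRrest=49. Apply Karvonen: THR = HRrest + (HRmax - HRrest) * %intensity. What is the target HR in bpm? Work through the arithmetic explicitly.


Heart rate reserve = 175 - 49 = 126
Intensity fraction = 84 / 100 = 0.84
THR = 49 + 126 * 0.84 = 154.84 bpm

154.84 bpm


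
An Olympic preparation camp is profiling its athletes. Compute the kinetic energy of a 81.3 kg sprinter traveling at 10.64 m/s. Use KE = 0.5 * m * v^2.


Velocity squared = 113.2096
KE = 0.5 * 81.3 * 113.2096 = 4601.97 J

4601.97 J


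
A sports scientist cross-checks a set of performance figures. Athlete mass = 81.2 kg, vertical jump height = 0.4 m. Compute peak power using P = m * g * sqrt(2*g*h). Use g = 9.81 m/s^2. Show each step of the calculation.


sqrt(2 * 9.81 * 0.4) = sqrt(7.848) = 2.801428 m/s
P = 81.2 * 9.81 * 2.801428
= 2231.54 W

2231.54 W


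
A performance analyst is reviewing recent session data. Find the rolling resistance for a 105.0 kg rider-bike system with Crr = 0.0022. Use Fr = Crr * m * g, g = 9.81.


m * g = 105.0 * 9.81 = 1030.05 N
Fr = 0.0022 * 1030.05 = 2.266 N

2.266 N


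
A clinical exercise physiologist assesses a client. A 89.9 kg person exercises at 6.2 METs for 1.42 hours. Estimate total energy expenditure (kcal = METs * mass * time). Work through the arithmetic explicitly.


Energy = METs * mass(kg) * time(h)
= 6.2 * 89.9 * 1.42
= 791.48 kcal

791.48 kcal


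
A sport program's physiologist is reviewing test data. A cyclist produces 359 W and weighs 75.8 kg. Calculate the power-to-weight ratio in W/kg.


P/W = power / mass
= 359 / 75.8
= 4.736 W/kg

4.736 W/kg


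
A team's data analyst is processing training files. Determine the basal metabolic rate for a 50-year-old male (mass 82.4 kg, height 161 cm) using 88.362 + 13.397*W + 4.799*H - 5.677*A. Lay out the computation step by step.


BMR = 88.362 + 13.397*82.4 + 4.799*161 - 5.677*50
= 1681.06 kcal/day

1681.06 kcal/day


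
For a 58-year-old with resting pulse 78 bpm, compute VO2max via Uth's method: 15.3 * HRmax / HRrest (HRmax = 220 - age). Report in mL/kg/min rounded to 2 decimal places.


Step 1: HRmax = 220 - 58 = 162 bpm
Step 2: Ratio = 162 / 78 = 2.0769
Step 3: VO2max = 15.3 * 2.0769 = 31.78 mL/kg/min

31.78 mL/kg/min


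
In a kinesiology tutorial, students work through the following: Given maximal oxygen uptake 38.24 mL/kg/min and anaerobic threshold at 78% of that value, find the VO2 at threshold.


Percentage as decimal = 0.78
VO2 at AT = 38.24 * 0.78 = 29.83 mL/kg/min

29.83 mL/kg/min


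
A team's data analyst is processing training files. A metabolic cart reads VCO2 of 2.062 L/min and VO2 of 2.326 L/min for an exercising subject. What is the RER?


RER = VCO2 / VO2 = 2.062 / 2.326 = 0.8865

0.8865


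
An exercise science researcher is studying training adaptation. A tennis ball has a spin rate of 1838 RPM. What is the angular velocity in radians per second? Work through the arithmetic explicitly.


Convert RPM to rad/s: multiply by 2*pi and divide by 60
omega = 1838 * 2 * pi / 60
= 192.475 rad/s

192.475 rad/s


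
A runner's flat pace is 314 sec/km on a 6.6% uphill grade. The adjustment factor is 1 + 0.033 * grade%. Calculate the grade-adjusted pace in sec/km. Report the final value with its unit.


Factor = 1 + 0.033 * 6.6 = 1.2178
Adjusted pace = 314 * 1.2178
= 382.39 sec/km

382.39 s/km


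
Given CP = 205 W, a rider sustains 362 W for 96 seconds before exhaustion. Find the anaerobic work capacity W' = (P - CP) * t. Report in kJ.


Excess power = 362 - 205 = 157 W
Work above CP = 157 * 96 = 15072 J
W' = 15.072 kJ

15.072 kJ


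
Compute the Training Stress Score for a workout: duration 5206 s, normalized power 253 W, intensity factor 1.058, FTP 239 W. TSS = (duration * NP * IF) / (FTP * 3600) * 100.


Product = 5206 * 253 * 1.058 = 1393510.844
Base = 239 * 3600 = 860400
TSS = 1393510.844 / 860400 * 100 = 161.96

161.96 TSS


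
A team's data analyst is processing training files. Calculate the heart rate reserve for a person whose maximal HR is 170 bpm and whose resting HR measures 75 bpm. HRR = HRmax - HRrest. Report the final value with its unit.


HRmax = 170 bpm
HRrest = 75 bpm
HRR = 170 - 75 = 95 bpm

95 bpm


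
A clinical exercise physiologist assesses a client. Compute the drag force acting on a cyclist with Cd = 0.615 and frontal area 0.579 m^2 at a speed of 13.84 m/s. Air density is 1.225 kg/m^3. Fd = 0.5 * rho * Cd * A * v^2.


Step 1: v^2 = 191.5456
Step 2: Fd = 0.5 * 1.225 * 0.615 * 0.579 * 191.5456
= 41.776 N

41.776 N


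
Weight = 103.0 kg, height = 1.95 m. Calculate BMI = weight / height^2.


height^2 = 1.95^2 = 3.8025
BMI = 103.0 / 3.8025 = 27.09 kg/m^2

27.09 kg/m^2


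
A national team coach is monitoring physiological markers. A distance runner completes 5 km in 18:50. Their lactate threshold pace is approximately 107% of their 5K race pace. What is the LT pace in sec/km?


Convert to seconds: 18 min 50 s = 1130 s
Pace per km = 1130 / 5 = 226.0 s/km
LT pace = 226.0 * 1.07 = 241.82 s/km

241.82 s/km


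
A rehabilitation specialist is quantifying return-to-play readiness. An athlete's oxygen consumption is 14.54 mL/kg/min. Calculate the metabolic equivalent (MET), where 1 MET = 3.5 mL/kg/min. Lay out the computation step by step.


MET = VO2 / 3.5
= 14.54 / 3.5
= 4.15 METs

4.15 METs


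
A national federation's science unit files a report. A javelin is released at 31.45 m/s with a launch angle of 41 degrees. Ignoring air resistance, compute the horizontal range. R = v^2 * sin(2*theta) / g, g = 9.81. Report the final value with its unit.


Launch speed squared = 989.1025
sin(2 * 41 deg) = 0.990268
Range = 989.1025 * 0.990268 / 9.81
= 99.845 m

99.845 m


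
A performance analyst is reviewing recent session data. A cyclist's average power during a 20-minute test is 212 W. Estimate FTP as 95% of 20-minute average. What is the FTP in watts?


FTP = 20-min power * 0.95
= 212 * 0.95
= 201.4 W

201.4 W


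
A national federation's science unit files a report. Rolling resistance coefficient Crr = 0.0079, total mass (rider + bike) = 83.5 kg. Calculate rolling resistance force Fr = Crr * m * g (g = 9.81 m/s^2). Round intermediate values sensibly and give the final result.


Fr = Crr * m * g
= 0.0079 * 83.5 * 9.81
= 6.471 N

6.471 N


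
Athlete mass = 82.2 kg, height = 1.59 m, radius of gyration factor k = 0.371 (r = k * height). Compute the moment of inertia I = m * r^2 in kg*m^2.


r = k * height = 0.371 * 1.59 = 0.58989 m
r^2 = 0.58989^2 = 0.34797
I = 82.2 * 0.34797 = 28.603 kg*m^2

28.603 kg*m^2


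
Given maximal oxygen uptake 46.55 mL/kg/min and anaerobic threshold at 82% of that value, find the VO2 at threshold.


Percentage as decimal = 0.82
VO2 at AT = 46.55 * 0.82 = 38.17 mL/kg/min

38.17 mL/kg/min


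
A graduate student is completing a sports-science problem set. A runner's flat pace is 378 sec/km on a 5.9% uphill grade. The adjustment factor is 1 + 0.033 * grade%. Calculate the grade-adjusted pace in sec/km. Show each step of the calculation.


Factor = 1 + 0.033 * 5.9 = 1.1947
Adjusted pace = 378 * 1.1947
= 451.6 sec/km

451.6 s/km


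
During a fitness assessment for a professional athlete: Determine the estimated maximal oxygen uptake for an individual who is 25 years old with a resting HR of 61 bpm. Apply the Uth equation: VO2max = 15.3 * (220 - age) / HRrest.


HRmax = 220 - 25 = 195
VO2max = 15.3 * (195 / 61)
= 15.3 * 3.1967
= 48.91 mL/kg/min

48.91 mL/kg/min


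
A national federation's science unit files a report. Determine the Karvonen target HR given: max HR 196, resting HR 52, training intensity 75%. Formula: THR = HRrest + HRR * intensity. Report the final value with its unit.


HRR = HRmax - HRrest = 196 - 52 = 144
THR = 52 + 144 * 0.75
= 160.0 bpm

160.0 bpm


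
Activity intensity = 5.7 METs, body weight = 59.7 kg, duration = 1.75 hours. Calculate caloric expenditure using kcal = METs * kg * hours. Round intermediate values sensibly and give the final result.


kcal = 5.7 * 59.7 * 1.75
= 340.29 * 1.75
= 595.51 kcal

595.51 kcal


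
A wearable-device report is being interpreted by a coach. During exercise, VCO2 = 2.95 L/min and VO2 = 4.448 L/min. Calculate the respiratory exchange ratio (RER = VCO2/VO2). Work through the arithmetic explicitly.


RER = VCO2 / VO2
= 2.95 / 4.448
= 0.6632

0.6632


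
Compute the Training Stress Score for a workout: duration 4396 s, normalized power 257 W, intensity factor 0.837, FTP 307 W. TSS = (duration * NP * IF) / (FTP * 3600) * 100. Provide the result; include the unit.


Product = 4396 * 257 * 0.837 = 945619.164
Base = 307 * 3600 = 1105200
TSS = 945619.164 / 1105200 * 100 = 85.56

85.56 TSS


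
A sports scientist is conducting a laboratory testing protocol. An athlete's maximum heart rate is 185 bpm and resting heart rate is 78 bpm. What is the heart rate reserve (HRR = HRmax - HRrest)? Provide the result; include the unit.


HRR = HRmax - HRrest
= 185 - 78
= 107 bpm

107 bpm


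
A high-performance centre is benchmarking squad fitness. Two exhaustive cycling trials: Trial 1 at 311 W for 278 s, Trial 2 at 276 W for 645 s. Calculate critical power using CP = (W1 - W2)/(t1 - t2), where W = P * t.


W1 = 311 * 278 = 86458 J
W2 = 276 * 645 = 178020 J
CP = (86458 - 178020) / (278 - 645)
= -91562 / -367
= 249.49 W

249.49 W


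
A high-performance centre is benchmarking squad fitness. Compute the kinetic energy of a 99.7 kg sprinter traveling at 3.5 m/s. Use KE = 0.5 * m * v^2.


Velocity squared = 12.25
KE = 0.5 * 99.7 * 12.25 = 610.66 J

610.66 J


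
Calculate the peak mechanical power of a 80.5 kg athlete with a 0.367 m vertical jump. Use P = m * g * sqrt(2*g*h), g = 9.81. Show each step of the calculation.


First, sqrt(2gh) = sqrt(2 * 9.81 * 0.367)
= sqrt(7.20054) = 2.683382 m/s
Power = 80.5 * 9.81 * 2.683382 = 2119.08 W

2119.08 W


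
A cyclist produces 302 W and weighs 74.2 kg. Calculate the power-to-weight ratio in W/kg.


P/W = power / mass
= 302 / 74.2
= 4.07 W/kg

4.07 W/kg


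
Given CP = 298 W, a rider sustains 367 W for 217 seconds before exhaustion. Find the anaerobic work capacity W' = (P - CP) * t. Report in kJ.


Excess power = 367 - 298 = 69 W
Work above CP = 69 * 217 = 14973 J
W' = 14.973 kJ

14.973 kJ


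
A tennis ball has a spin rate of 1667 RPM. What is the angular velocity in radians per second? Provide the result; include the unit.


Convert RPM to rad/s: multiply by 2*pi and divide by 60
omega = 1667 * 2 * pi / 60
= 174.568 rad/s

174.568 rad/s


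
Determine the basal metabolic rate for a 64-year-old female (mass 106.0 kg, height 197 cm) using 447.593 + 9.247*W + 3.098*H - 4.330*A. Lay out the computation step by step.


BMR = 447.593 + 9.247*106.0 + 3.098*197 - 4.330*64
= 1760.96 kcal/day

1760.96 kcal/day


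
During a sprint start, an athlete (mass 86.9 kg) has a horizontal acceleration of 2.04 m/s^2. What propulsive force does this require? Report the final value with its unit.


Propulsive force = mass * acceleration
= 86.9 kg * 2.04 m/s^2
= 177.28 N

177.28 N


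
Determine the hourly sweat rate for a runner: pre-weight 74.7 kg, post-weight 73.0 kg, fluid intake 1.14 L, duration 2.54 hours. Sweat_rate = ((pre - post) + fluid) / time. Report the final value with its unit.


Mass lost = 74.7 - 73.0 = 1.7 kg
Add fluid consumed: 1.7 + 1.14 = 2.84 L total sweat
Sweat rate = 2.84 / 2.54 = 1.118 L/h

1.118 L/h


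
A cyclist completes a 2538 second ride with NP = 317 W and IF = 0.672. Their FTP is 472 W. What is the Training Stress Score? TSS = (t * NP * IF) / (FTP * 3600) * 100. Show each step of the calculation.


t * NP * IF = 2538 * 317 * 0.672 = 540654.912
FTP * 3600 = 1699200
TSS = (540654.912 / 1699200) * 100 = 31.82

31.82 TSS


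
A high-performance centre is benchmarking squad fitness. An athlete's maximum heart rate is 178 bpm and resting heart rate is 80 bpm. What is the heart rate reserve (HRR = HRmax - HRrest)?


HRR = HRmax - HRrest
= 178 - 80
= 98 bpm

98 bpm


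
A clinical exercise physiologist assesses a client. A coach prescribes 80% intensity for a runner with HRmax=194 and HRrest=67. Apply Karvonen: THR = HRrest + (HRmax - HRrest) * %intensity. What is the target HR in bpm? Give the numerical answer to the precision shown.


Heart rate reserve = 194 - 67 = 127
Intensity fraction = 80 / 100 = 0.8
THR = 67 + 127 * 0.8 = 168.6 bpm

168.6 bpm


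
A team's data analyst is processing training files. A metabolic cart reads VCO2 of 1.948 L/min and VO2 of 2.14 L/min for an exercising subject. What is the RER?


RER = VCO2 / VO2 = 1.948 / 2.14 = 0.9103

0.9103


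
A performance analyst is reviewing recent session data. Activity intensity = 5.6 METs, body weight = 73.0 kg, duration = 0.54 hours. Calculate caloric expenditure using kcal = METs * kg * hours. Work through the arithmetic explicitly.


kcal = 5.6 * 73.0 * 0.54
= 408.8 * 0.54
= 220.75 kcal

220.75 kcal


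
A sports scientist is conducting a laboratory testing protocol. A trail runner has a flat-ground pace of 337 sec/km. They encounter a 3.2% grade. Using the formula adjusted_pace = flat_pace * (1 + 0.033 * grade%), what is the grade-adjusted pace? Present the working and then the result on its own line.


Grade factor = 1 + 0.033 * 3.2 = 1.1056
Adjusted = 337 * 1.1056 = 372.59 sec/km

372.59 s/km


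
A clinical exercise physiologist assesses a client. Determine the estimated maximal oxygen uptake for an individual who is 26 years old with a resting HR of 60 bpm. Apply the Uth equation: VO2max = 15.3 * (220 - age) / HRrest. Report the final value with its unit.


HRmax = 220 - 26 = 194
VO2max = 15.3 * (194 / 60)
= 15.3 * 3.2333
= 49.47 mL/kg/min

49.47 mL/kg/min


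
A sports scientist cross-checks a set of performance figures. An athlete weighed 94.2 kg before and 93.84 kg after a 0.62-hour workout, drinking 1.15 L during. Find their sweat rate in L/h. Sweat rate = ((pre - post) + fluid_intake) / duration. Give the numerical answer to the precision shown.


Body mass change = 0.36 kg
Total sweat loss = 0.36 + 1.15 = 1.51 L
Rate = 1.51 / 0.62 = 2.435 L/h

2.435 L/h


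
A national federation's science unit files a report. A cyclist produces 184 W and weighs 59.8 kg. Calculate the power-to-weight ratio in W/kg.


P/W = power / mass
= 184 / 59.8
= 3.077 W/kg

3.077 W/kg


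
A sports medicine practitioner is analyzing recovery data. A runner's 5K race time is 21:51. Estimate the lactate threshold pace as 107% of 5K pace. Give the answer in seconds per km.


Total race time = 21*60 + 51 = 1311 seconds
5K pace = 1311 / 5 = 262.2 sec/km
LT pace = 262.2 * 1.07 = 280.55 sec/km

280.55 s/km


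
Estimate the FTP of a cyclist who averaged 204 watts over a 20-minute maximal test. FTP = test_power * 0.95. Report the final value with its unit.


FTP = 204 * 0.95 = 193.8 W

193.8 W


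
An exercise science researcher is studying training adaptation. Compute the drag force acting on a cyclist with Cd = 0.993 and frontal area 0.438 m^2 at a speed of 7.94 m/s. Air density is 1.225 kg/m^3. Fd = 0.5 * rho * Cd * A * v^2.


Step 1: v^2 = 63.0436
Step 2: Fd = 0.5 * 1.225 * 0.993 * 0.438 * 63.0436
= 16.795 N

16.795 N


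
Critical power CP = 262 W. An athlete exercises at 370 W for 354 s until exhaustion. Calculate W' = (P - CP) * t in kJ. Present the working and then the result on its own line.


P - CP = 370 - 262 = 108 W
W' = 108 * 354 = 38232 J
= 38232 / 1000 = 38.232 kJ

38.232 kJ


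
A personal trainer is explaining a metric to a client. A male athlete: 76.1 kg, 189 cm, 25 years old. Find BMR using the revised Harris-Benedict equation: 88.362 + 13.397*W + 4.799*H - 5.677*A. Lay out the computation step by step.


Intercept = 88.362
Weight contribution = 13.397 * 76.1 = 1019.5117
Height contribution = 4.799 * 189 = 907.011
Age contribution = 5.677 * 25 = 141.925
BMR = 88.362 + 1019.5117 + 907.011 - 141.925
= 1872.96 kcal/day

1872.96 kcal/day


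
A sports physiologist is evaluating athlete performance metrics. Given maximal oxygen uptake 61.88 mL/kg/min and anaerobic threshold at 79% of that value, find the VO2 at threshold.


Percentage as decimal = 0.79
VO2 at AT = 61.88 * 0.79 = 48.89 mL/kg/min

48.89 mL/kg/min


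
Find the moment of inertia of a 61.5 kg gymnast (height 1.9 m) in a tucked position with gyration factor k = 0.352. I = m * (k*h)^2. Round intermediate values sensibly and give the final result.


Radius of gyration = 0.352 * 1.9 = 0.6688 m
I = 61.5 * 0.6688^2
= 61.5 * 0.447293
= 27.509 kg*m^2

27.509 kg*m^2


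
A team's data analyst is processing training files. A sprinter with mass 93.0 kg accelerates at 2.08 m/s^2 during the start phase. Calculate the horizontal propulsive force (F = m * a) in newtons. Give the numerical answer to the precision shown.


F = m * a
= 93.0 * 2.08
= 193.44 N

193.44 N


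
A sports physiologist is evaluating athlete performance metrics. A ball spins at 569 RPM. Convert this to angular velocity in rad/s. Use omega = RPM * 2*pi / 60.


omega = 569 * 2 * pi / 60
= 569 * 6.28318531 / 60
= 3575.132 / 60
= 59.586 rad/s

59.586 rad/s


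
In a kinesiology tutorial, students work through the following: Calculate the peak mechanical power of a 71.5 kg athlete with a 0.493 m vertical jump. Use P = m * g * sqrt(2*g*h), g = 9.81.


First, sqrt(2gh) = sqrt(2 * 9.81 * 0.493)
= sqrt(9.67266) = 3.11009 m/s
Power = 71.5 * 9.81 * 3.11009 = 2181.46 W

2181.46 W


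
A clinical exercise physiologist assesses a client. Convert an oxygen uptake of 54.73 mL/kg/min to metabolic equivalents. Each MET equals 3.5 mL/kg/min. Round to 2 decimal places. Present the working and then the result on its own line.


One MET = 3.5 mL/kg/min
Number of METs = 54.73 / 3.5
= 15.64 METs

15.64 METs


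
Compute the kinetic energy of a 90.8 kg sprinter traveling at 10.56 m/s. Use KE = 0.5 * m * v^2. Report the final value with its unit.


Velocity squared = 111.5136
KE = 0.5 * 90.8 * 111.5136 = 5062.72 J

5062.72 J


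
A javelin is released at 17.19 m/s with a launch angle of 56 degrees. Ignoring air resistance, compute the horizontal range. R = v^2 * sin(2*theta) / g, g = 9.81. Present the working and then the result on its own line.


Launch speed squared = 295.4961
sin(2 * 56 deg) = 0.927184
Range = 295.4961 * 0.927184 / 9.81
= 27.929 m

27.929 m


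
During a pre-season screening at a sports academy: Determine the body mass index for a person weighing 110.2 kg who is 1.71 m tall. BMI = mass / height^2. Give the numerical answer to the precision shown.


BMI = mass / height^2
= 110.2 / 1.71^2
= 110.2 / 2.9241
= 37.69 kg/m^2

37.69 kg/m^2


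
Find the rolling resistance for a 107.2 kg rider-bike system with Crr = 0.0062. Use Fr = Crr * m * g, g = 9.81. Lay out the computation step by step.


m * g = 107.2 * 9.81 = 1051.632 N
Fr = 0.0062 * 1051.632 = 6.52 N

6.52 N


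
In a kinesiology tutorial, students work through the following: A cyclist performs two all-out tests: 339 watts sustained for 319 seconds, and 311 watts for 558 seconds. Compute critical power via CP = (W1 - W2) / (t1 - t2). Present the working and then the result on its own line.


W1 = P1 * t1 = 339 * 319 = 108141 J
W2 = P2 * t2 = 311 * 558 = 173538 J
CP = (108141 - 173538) / (319 - 558)
= 273.63 W

273.63 W


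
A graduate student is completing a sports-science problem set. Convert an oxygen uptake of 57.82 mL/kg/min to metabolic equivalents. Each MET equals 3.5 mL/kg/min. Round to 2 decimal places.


One MET = 3.5 mL/kg/min
Number of METs = 57.82 / 3.5
= 16.52 METs

16.52 METs


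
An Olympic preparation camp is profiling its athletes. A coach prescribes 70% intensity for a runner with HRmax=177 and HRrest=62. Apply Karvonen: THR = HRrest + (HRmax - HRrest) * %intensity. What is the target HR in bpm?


Heart rate reserve = 177 - 62 = 115
Intensity fraction = 70 / 100 = 0.7
THR = 62 + 115 * 0.7 = 142.5 bpm

142.5 bpm


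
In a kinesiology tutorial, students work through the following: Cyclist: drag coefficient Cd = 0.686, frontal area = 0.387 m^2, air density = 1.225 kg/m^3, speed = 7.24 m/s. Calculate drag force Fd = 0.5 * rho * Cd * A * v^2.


v^2 = 7.24^2 = 52.4176
Fd = 0.5 * 1.225 * 0.686 * 0.387 * 52.4176
= 8.524 N

8.524 N


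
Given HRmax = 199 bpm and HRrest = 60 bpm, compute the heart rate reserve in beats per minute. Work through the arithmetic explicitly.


Heart rate reserve = maximum HR minus resting HR
HRR = 199 - 60 = 139 bpm

139 bpm


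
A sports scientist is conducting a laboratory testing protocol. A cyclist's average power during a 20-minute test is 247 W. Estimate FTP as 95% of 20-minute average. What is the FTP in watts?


FTP = 20-min power * 0.95
= 247 * 0.95
= 234.65 W

234.65 W


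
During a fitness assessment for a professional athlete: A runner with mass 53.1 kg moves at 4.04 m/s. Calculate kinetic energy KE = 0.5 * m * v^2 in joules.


v^2 = 4.04^2 = 16.3216
KE = 0.5 * 53.1 * 16.3216
= 433.34 J

433.34 J


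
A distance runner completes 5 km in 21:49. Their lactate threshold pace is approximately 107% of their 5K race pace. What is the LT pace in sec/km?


Convert to seconds: 21 min 49 s = 1309 s
Pace per km = 1309 / 5 = 261.8 s/km
LT pace = 261.8 * 1.07 = 280.13 s/km

280.13 s/km


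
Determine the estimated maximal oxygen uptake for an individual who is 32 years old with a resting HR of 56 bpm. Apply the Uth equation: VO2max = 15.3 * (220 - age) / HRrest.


HRmax = 220 - 32 = 188
VO2max = 15.3 * (188 / 56)
= 15.3 * 3.3571
= 51.36 mL/kg/min

51.36 mL/kg/min


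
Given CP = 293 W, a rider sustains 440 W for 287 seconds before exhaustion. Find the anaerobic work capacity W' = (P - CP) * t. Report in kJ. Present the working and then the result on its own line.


Excess power = 440 - 293 = 147 W
Work above CP = 147 * 287 = 42189 J
W' = 42.189 kJ

42.189 kJ


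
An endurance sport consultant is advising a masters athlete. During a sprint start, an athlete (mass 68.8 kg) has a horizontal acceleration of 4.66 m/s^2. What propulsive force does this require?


Propulsive force = mass * acceleration
= 68.8 kg * 4.66 m/s^2
= 320.61 N

320.61 N


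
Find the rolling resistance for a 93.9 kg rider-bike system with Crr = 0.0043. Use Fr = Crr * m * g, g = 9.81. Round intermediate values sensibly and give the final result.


m * g = 93.9 * 9.81 = 921.159 N
Fr = 0.0043 * 921.159 = 3.961 N

3.961 N


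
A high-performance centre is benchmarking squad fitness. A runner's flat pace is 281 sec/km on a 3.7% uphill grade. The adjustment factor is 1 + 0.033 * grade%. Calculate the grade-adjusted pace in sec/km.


Factor = 1 + 0.033 * 3.7 = 1.1221
Adjusted pace = 281 * 1.1221
= 315.31 sec/km

315.31 s/km


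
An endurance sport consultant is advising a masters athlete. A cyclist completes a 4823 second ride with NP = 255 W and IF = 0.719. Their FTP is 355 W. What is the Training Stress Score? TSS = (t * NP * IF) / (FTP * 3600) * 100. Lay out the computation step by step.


t * NP * IF = 4823 * 255 * 0.719 = 884272.935
FTP * 3600 = 1278000
TSS = (884272.935 / 1278000) * 100 = 69.19

69.19 TSS


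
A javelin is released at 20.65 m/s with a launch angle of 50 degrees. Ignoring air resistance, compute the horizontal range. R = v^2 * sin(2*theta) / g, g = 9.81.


Launch speed squared = 426.4225
sin(2 * 50 deg) = 0.984808
Range = 426.4225 * 0.984808 / 9.81
= 42.808 m

42.808 m


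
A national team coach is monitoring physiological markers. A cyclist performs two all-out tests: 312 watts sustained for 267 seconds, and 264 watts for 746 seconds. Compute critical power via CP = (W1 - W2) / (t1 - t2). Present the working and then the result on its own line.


W1 = P1 * t1 = 312 * 267 = 83304 J
W2 = P2 * t2 = 264 * 746 = 196944 J
CP = (83304 - 196944) / (267 - 746)
= 237.24 W

237.24 W


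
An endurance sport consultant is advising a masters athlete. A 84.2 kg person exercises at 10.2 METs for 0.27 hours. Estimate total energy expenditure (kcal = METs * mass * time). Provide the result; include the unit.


Energy = METs * mass(kg) * time(h)
= 10.2 * 84.2 * 0.27
= 231.89 kcal

231.89 kcal


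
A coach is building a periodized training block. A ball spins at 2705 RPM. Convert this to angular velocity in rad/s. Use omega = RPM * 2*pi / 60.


omega = 2705 * 2 * pi / 60
= 2705 * 6.28318531 / 60
= 16996.016 / 60
= 283.267 rad/s

283.267 rad/s


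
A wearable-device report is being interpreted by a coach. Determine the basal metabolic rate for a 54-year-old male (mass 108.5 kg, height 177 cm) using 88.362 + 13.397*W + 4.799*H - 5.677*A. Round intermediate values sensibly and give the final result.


BMR = 88.362 + 13.397*108.5 + 4.799*177 - 5.677*54
= 2084.8 kcal/day

2084.8 kcal/day


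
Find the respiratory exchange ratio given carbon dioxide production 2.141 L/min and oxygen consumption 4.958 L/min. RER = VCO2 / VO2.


VCO2 = 2.141 L/min
VO2 = 4.958 L/min
RER = 2.141 / 4.958 = 0.4318

0.4318


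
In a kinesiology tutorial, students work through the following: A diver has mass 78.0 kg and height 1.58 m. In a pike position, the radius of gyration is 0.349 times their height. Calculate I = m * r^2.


r = 0.349 * 1.58 = 0.55142 m
I = m * r^2 = 78.0 * 0.304064 = 23.717 kg*m^2

23.717 kg*m^2


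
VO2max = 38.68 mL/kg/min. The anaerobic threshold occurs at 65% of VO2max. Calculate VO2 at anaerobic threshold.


AT fraction = 65 / 100 = 0.65
AT VO2 = 38.68 * 0.65
= 25.14 mL/kg/min

25.14 mL/kg/min


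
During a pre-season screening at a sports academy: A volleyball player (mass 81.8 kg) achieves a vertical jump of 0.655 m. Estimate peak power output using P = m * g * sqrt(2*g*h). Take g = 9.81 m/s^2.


2 * g * h = 2 * 9.81 * 0.655 = 12.8511
sqrt(12.8511) = 3.584843 m/s
P = 81.8 * 9.81 * 3.584843 = 2876.69 W

2876.69 W


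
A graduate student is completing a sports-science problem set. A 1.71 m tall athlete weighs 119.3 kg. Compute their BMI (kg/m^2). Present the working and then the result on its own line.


height^2 = 2.9241 m^2
BMI = 119.3 / 2.9241 = 40.8 kg/m^2

40.8 kg/m^2
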